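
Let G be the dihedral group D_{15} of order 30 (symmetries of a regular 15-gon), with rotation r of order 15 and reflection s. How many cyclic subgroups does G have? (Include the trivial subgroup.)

A cyclic subgroup of order d is generated by each of its φ(d) elements of order d, so the cyclic subgroups of order d number (#elements of order d)/φ(d).
Cyclic subgroups by order — order 1: 1; order 2: 15; order 3: 1; order 5: 1; order 15: 1.
Total: 19.

19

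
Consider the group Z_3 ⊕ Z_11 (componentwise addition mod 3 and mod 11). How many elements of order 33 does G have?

20

An element (a,b) has order lcm(ord(a), ord(b)); count pairs with lcm equal to 33.
Enumerating gives 20 such elements.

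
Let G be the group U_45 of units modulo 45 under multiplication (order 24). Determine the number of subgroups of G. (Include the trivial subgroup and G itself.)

|G| = 24, so by Lagrange every subgroup order divides 24. Divisors: 1, 2, 3, 4, 6, 8, 12, 24.
Subgroups by order — order 1: 1; order 2: 3; order 3: 1; order 4: 3; order 6: 3; order 8: 1; order 12: 3; order 24: 1.
Total: 1 + 3 + 1 + 3 + 3 + 1 + 3 + 1 = 16.

16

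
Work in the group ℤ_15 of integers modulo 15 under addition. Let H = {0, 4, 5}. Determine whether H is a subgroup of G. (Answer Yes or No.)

No

4 ∈ H but its inverse 11 ∉ H, so H is not a subgroup.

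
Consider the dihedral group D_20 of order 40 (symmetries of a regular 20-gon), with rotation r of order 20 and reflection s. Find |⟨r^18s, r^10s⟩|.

10

|⟨r^18s⟩| = 2 and |⟨r^10s⟩| = 2, so |H| is a multiple of lcm(2, 2) = 2 and divides |G| = 40.
Closing under the operation: H = {e, r^4, r^8, r^12, r^16, r^2s, r^6s, r^10s, r^14s, r^18s}, so |H| = 10.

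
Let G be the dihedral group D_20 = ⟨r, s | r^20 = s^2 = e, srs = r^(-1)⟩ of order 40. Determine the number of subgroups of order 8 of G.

|G| = 40 and 8 | 40, so subgroups of order 8 are possible by Lagrange.
The subgroups of order 8 are: {e, r^5, r^10, r^15, s, r^5s, r^10s, r^15s}; {e, r^5, r^10, r^15, rs, r^6s, r^11s, r^16s}; {e, r^5, r^10, r^15, r^2s, r^7s, r^12s, r^17s}; {e, r^5, r^10, r^15, r^3s, r^8s, r^13s, r^18s}; … (5 in all).
So G has 5 subgroups of order 8.

5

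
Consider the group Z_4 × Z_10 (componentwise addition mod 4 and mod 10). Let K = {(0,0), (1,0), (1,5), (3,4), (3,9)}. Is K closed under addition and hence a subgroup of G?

(3,9) ∈ K but its inverse (1,1) ∉ K, so K is not a subgroup.

No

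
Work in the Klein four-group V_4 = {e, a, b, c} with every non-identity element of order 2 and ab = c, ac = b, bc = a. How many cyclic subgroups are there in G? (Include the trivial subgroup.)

Each element a generates a cyclic subgroup ⟨a⟩; distinct elements may generate the same one (a cyclic group of order d has φ(d) generators).
Cyclic subgroups by order — order 1: 1; order 2: 3.
Total: 4.

4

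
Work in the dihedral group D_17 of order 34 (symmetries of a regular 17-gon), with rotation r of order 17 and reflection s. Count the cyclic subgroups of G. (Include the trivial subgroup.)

19

Each element a generates a cyclic subgroup ⟨a⟩; distinct elements may generate the same one (a cyclic group of order d has φ(d) generators).
Cyclic subgroups by order — order 1: 1; order 2: 17; order 17: 1.
Total: 19.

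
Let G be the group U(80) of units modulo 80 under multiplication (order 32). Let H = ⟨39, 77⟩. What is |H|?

|⟨39⟩| = 2 and |⟨77⟩| = 4, so |H| is a multiple of lcm(2, 4) = 4 and divides |G| = 32.
Closing under the operation: H = {1, 9, 31, 39, 43, 53, 67, 77}, so |H| = 8.

8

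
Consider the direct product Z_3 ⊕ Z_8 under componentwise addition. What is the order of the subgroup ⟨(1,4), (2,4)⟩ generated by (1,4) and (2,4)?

6

|⟨(1,4)⟩| = 6 and |⟨(2,4)⟩| = 6, so |H| is a multiple of lcm(6, 6) = 6 and divides |G| = 24.
Closing under the operation: H = {(0,0), (0,4), (1,0), (1,4), (2,0), (2,4)}, so |H| = 6.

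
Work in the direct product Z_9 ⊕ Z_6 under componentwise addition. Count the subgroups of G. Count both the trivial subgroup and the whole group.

20

|G| = 54, so by Lagrange every subgroup order divides 54. Divisors: 1, 2, 3, 6, 9, 18, 27, 54.
Subgroups by order — order 1: 1; order 2: 1; order 3: 4; order 6: 4; order 9: 4; order 18: 4; order 27: 1; order 54: 1.
Total: 1 + 1 + 4 + 4 + 4 + 4 + 1 + 1 = 20.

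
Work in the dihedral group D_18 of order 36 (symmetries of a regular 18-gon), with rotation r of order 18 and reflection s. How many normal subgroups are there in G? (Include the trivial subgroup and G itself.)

G has 45 subgroups. Checking conjugation-invariance by order — order 1: 1/1 normal; order 2: 1/19 normal; order 3: 1/1 normal; order 4: 0/9 normal; order 6: 1/7 normal; order 9: 1/1 normal; order 12: 0/3 normal; order 18: 3/3 normal; order 36: 1/1 normal.
Total normal subgroups: 9.

9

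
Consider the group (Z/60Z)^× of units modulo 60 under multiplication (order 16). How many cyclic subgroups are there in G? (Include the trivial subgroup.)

12

Group the elements of G by the cyclic subgroup they generate; each cyclic subgroup of order d accounts for φ(d) elements.
Cyclic subgroups by order — order 1: 1; order 2: 7; order 4: 4.
Total: 12.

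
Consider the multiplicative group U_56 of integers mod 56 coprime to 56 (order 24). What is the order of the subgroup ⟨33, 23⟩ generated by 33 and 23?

12

|⟨33⟩| = 6 and |⟨23⟩| = 6, so |H| is a multiple of lcm(6, 6) = 6 and divides |G| = 24.
Closing under the operation: H = {1, 9, 15, 17, 23, 25, 31, 33, 39, 41, 47, 55}, so |H| = 12.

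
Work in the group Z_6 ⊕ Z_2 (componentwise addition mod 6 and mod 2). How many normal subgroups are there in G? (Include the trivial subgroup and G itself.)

10

G is abelian, so every subgroup is normal.
G has 10 subgroups in total, hence 10 normal subgroups.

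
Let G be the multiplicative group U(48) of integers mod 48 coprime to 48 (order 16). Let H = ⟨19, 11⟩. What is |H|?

8

|⟨19⟩| = 4 and |⟨11⟩| = 4, so |H| is a multiple of lcm(4, 4) = 4 and divides |G| = 16.
Closing under the operation: H = {1, 11, 17, 19, 25, 35, 41, 43}, so |H| = 8.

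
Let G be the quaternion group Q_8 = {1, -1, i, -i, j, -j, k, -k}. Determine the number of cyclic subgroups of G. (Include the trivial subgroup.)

5

A cyclic subgroup of order d is generated by each of its φ(d) elements of order d, so the cyclic subgroups of order d number (#elements of order d)/φ(d).
Cyclic subgroups by order — order 1: 1; order 2: 1; order 4: 3.
Total: 5.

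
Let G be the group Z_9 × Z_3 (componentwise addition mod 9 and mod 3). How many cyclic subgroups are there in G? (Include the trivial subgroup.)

8

A cyclic subgroup of order d is generated by each of its φ(d) elements of order d, so the cyclic subgroups of order d number (#elements of order d)/φ(d).
Cyclic subgroups by order — order 1: 1; order 3: 4; order 9: 3.
Total: 8.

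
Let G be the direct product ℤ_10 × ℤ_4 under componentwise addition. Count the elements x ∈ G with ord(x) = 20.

16

An element (a,b) has order lcm(ord(a), ord(b)); count pairs with lcm equal to 20.
Enumerating gives 16 such elements.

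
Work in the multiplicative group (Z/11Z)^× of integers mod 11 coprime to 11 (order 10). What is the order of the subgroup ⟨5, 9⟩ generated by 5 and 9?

5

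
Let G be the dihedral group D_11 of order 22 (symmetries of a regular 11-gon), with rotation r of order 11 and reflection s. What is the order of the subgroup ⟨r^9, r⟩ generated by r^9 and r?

11

|⟨r^9⟩| = 11 and |⟨r⟩| = 11, so |H| is a multiple of lcm(11, 11) = 11 and divides |G| = 22.
Closing under the operation: H = {e, r, r^2, r^3, r^4, r^5, r^6, r^7, r^8, r^9, r^10}, so |H| = 11.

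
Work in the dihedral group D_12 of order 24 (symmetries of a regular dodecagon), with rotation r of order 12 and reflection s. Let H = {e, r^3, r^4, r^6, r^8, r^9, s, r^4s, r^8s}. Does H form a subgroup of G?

|H| = 9 does not divide |G| = 24, so by Lagrange H is not a subgroup.

No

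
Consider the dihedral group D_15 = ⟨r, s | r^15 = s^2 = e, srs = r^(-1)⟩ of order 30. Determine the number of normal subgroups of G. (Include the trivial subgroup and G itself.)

5

G has 28 subgroups. Checking conjugation-invariance by order — order 1: 1/1 normal; order 2: 0/15 normal; order 3: 1/1 normal; order 5: 1/1 normal; order 6: 0/5 normal; order 10: 0/3 normal; order 15: 1/1 normal; order 30: 1/1 normal.
Total normal subgroups: 5.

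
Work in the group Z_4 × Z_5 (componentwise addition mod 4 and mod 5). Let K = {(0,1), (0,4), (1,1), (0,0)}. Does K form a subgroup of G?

No

(1,1) ∈ K but its inverse (3,4) ∉ K, so K is not a subgroup.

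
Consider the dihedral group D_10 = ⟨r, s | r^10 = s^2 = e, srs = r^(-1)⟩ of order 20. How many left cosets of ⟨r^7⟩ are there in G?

2

|⟨r^7⟩| = 10 and |G| = 20.
By Lagrange, [G : H] = |G|/|H| = 20/10 = 2.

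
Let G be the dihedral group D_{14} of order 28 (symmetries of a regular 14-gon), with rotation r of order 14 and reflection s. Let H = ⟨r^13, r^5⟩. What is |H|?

|⟨r^13⟩| = 14 and |⟨r^5⟩| = 14, so |H| is a multiple of lcm(14, 14) = 14 and divides |G| = 28.
Closing under the operation: H = {e, r, r^2, r^3, r^4, r^5, r^6, r^7, r^8, r^9, r^10, r^11, r^12, r^13}, so |H| = 14.

14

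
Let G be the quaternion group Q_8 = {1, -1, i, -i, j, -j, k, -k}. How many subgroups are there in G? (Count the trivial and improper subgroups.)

6

|G| = 8, so by Lagrange every subgroup order divides 8. Divisors: 1, 2, 4, 8.
Subgroups by order — order 1: 1; order 2: 1; order 4: 3; order 8: 1.
Total: 1 + 1 + 3 + 1 = 6.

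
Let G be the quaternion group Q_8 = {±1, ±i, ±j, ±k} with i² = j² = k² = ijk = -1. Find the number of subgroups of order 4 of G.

|G| = 8 and 4 | 8, so subgroups of order 4 are possible by Lagrange.
The subgroups of order 4 are: {1, -1, i, -i}; {1, -1, j, -j}; {1, -1, k, -k}.
So G has 3 subgroups of order 4.

3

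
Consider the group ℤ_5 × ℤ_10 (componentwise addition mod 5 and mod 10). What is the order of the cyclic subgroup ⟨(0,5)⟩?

2

The order of (0,5) in Z_5 × Z_10 is lcm(ord(0) in Z_5, ord(5) in Z_10).
ord(0) = 1 and ord(5) = 2, so |⟨(0,5)⟩| = lcm(1, 2) = 2.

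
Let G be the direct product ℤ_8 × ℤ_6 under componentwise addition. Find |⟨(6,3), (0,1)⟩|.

|⟨(6,3)⟩| = 4 and |⟨(0,1)⟩| = 6, so |H| is a multiple of lcm(4, 6) = 12 and divides |G| = 48.
Closing under the operation: H = {(0,0), (0,1), (0,2), (0,3), (0,4), (0,5), (2,0), (2,1), (2,2), (2,3), (2,4), (2,5), (4,0), (4,1), (4,2), (4,3), (4,4), (4,5), (6,0), (6,1), (6,2), (6,3), (6,4), (6,5)}, so |H| = 24.

24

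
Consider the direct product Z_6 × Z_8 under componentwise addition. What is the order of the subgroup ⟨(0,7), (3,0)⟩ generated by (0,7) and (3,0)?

16

|⟨(0,7)⟩| = 8 and |⟨(3,0)⟩| = 2, so |H| is a multiple of lcm(8, 2) = 8 and divides |G| = 48.
Closing under the operation: H = {(0,0), (0,1), (0,2), (0,3), (0,4), (0,5), (0,6), (0,7), (3,0), (3,1), (3,2), (3,3), (3,4), (3,5), (3,6), (3,7)}, so |H| = 16.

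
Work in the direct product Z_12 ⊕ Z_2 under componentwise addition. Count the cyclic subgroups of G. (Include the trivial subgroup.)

Group the elements of G by the cyclic subgroup they generate; each cyclic subgroup of order d accounts for φ(d) elements.
Cyclic subgroups by order — order 1: 1; order 2: 3; order 3: 1; order 4: 2; order 6: 3; order 12: 2.
Total: 12.

12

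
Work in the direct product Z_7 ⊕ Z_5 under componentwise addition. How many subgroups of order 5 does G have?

|G| = 35 and 5 | 35, so subgroups of order 5 are possible by Lagrange.
The subgroups of order 5 are: {(0,0), (0,1), (0,2), (0,3), (0,4)}.
So G has 1 subgroup of order 5.

1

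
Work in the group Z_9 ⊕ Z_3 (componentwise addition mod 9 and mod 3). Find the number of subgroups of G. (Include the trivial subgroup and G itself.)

10

|G| = 27, so by Lagrange every subgroup order divides 27. Divisors: 1, 3, 9, 27.
Subgroups by order — order 1: 1; order 3: 4; order 9: 4; order 27: 1.
Total: 1 + 4 + 4 + 1 = 10.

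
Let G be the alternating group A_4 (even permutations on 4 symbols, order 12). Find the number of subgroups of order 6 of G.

0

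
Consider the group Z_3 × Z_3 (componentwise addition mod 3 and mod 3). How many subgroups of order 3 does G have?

4

|G| = 9 and 3 | 9, so subgroups of order 3 are possible by Lagrange.
The subgroups of order 3 are: {(0,0), (0,1), (0,2)}; {(0,0), (1,0), (2,0)}; {(0,0), (1,1), (2,2)}; {(0,0), (1,2), (2,1)}.
So G has 4 subgroups of order 3.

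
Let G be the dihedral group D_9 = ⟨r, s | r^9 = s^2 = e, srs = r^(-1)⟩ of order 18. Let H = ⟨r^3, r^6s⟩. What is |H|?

6

|⟨r^3⟩| = 3 and |⟨r^6s⟩| = 2, so |H| is a multiple of lcm(3, 2) = 6 and divides |G| = 18.
Closing under the operation: H = {e, r^3, r^6, s, r^3s, r^6s}, so |H| = 6.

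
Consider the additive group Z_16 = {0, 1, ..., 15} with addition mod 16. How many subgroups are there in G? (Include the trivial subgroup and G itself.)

5

Subgroups of the cyclic group Z_16 correspond bijectively to divisors of 16.
Divisors of 16: 1, 2, 4, 8, 16.
So Z_16 has 5 subgroups.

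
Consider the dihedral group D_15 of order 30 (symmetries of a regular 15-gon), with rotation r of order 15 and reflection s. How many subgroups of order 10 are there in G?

3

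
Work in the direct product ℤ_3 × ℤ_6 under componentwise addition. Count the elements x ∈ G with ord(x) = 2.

1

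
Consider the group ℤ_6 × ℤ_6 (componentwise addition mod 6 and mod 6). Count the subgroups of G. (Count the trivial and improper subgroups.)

|G| = 36, so by Lagrange every subgroup order divides 36. Divisors: 1, 2, 3, 4, 6, 9, 12, 18, 36.
Subgroups by order — order 1: 1; order 2: 3; order 3: 4; order 4: 1; order 6: 12; order 9: 1; order 12: 4; order 18: 3; order 36: 1.
Total: 1 + 3 + 4 + 1 + 12 + 1 + 4 + 3 + 1 = 30.

30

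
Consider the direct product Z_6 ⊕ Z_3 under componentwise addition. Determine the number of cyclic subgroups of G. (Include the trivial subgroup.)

Each element a generates a cyclic subgroup ⟨a⟩; distinct elements may generate the same one (a cyclic group of order d has φ(d) generators).
Cyclic subgroups by order — order 1: 1; order 2: 1; order 3: 4; order 6: 4.
Total: 10.

10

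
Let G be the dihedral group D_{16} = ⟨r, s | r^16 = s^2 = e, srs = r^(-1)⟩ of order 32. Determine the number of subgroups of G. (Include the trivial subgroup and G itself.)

|G| = 32, so by Lagrange every subgroup order divides 32. Divisors: 1, 2, 4, 8, 16, 32.
Subgroups by order — order 1: 1; order 2: 17; order 4: 9; order 8: 5; order 16: 3; order 32: 1.
Total: 1 + 17 + 9 + 5 + 3 + 1 = 36.

36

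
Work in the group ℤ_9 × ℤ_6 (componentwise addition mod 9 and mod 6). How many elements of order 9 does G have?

An element (a,b) has order lcm(ord(a), ord(b)); count pairs with lcm equal to 9.
Enumerating gives 18 such elements.

18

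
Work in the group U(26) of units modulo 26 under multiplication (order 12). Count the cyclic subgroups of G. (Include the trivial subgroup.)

6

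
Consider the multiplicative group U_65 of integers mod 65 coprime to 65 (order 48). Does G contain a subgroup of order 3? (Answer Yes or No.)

3 | 48. A subgroup of order 3 is {1, 16, 61}.

Yes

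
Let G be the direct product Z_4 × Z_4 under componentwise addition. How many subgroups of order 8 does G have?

|G| = 16 and 8 | 16, so subgroups of order 8 are possible by Lagrange.
The subgroups of order 8 are: {(0,0), (0,1), (0,2), (0,3), (2,0), (2,1), (2,2), (2,3)}; {(0,0), (0,2), (1,0), (1,2), (2,0), (2,2), (3,0), (3,2)}; {(0,0), (0,2), (1,1), (1,3), (2,0), (2,2), (3,1), (3,3)}.
So G has 3 subgroups of order 8.

3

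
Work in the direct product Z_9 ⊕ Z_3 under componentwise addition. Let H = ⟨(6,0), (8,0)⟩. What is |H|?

9

|⟨(6,0)⟩| = 3 and |⟨(8,0)⟩| = 9, so |H| is a multiple of lcm(3, 9) = 9 and divides |G| = 27.
Closing under the operation: H = {(0,0), (1,0), (2,0), (3,0), (4,0), (5,0), (6,0), (7,0), (8,0)}, so |H| = 9.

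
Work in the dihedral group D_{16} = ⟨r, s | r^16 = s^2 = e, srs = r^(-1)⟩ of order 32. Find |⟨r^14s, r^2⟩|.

16

|⟨r^14s⟩| = 2 and |⟨r^2⟩| = 8, so |H| is a multiple of lcm(2, 8) = 8 and divides |G| = 32.
Closing under the operation: H = {e, r^2, r^4, r^6, r^8, r^10, r^12, r^14, s, r^2s, r^4s, r^6s, r^8s, r^10s, r^12s, r^14s}, so |H| = 16.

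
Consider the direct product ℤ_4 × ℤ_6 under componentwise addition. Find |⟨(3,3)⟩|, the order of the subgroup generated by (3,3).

The order of (3,3) in Z_4 × Z_6 is lcm(ord(3) in Z_4, ord(3) in Z_6).
ord(3) = 4 and ord(3) = 2, so |⟨(3,3)⟩| = lcm(4, 2) = 4.

4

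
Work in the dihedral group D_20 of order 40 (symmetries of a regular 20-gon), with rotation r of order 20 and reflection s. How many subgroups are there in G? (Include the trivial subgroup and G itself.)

48

|G| = 40, so by Lagrange every subgroup order divides 40. Divisors: 1, 2, 4, 5, 8, 10, 20, 40.
Subgroups by order — order 1: 1; order 2: 21; order 4: 11; order 5: 1; order 8: 5; order 10: 5; order 20: 3; order 40: 1.
Total: 1 + 21 + 11 + 1 + 5 + 5 + 3 + 1 = 48.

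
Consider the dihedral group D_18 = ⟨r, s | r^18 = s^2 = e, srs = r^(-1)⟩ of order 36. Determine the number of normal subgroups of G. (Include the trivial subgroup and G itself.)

9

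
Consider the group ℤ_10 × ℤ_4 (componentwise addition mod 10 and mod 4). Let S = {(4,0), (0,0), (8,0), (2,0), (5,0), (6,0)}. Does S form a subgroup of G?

No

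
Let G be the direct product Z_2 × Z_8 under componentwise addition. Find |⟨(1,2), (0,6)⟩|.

|⟨(1,2)⟩| = 4 and |⟨(0,6)⟩| = 4, so |H| is a multiple of lcm(4, 4) = 4 and divides |G| = 16.
Closing under the operation: H = {(0,0), (0,2), (0,4), (0,6), (1,0), (1,2), (1,4), (1,6)}, so |H| = 8.

8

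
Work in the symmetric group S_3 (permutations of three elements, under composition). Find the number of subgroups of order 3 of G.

1

|G| = 6 and 3 | 6, so subgroups of order 3 are possible by Lagrange.
The subgroups of order 3 are: {e, (1 2 3), (1 3 2)}.
So G has 1 subgroup of order 3.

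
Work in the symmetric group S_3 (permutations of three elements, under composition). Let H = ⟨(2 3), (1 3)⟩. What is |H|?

6

|⟨(2 3)⟩| = 2 and |⟨(1 3)⟩| = 2, so |H| is a multiple of lcm(2, 2) = 2 and divides |G| = 6.
Closing {(2 3), (1 3)} under the group operation gives all of G, so |H| = 6.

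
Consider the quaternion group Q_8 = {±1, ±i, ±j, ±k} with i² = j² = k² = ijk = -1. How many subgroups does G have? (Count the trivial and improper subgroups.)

6

|G| = 8, so by Lagrange every subgroup order divides 8. Divisors: 1, 2, 4, 8.
Subgroups by order — order 1: 1; order 2: 1; order 4: 3; order 8: 1.
Total: 1 + 1 + 3 + 1 = 6.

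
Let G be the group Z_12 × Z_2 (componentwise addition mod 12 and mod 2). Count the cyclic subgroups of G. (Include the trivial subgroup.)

Each element a generates a cyclic subgroup ⟨a⟩; distinct elements may generate the same one (a cyclic group of order d has φ(d) generators).
Cyclic subgroups by order — order 1: 1; order 2: 3; order 3: 1; order 4: 2; order 6: 3; order 12: 2.
Total: 12.

12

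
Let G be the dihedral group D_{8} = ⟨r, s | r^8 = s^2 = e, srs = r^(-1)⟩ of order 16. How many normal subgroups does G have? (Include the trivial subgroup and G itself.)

7

G has 19 subgroups. Checking conjugation-invariance by order — order 1: 1/1 normal; order 2: 1/9 normal; order 4: 1/5 normal; order 8: 3/3 normal; order 16: 1/1 normal.
Total normal subgroups: 7.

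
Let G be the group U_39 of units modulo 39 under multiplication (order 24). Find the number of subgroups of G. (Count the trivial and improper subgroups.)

|G| = 24, so by Lagrange every subgroup order divides 24. Divisors: 1, 2, 3, 4, 6, 8, 12, 24.
Subgroups by order — order 1: 1; order 2: 3; order 3: 1; order 4: 3; order 6: 3; order 8: 1; order 12: 3; order 24: 1.
Total: 1 + 3 + 1 + 3 + 3 + 1 + 3 + 1 = 16.

16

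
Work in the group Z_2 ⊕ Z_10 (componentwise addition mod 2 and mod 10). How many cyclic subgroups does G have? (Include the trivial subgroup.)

8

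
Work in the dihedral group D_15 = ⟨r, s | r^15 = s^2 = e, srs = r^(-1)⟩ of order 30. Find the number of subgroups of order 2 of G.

|G| = 30 and 2 | 30, so subgroups of order 2 are possible by Lagrange.
The subgroups of order 2 are: {e, r^10s}; {e, r^11s}; {e, r^12s}; {e, r^13s}; … (15 in all).
So G has 15 subgroups of order 2.

15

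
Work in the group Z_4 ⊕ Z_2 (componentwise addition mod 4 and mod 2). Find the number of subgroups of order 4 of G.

3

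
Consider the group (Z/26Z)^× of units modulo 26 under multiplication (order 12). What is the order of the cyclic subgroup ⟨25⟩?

Compute successive powers of 25 mod 26: 25, 1; 25^2 ≡ 1 (mod 26).
So |⟨25⟩| = 2.

2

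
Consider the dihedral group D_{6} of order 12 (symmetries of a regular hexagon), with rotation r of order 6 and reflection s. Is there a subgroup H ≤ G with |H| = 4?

4 | 12. A subgroup of order 4 is {e, r^3, r^2s, r^5s}.

Yes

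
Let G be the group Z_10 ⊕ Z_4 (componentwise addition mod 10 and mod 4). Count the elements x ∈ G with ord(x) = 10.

An element (a,b) has order lcm(ord(a), ord(b)); count pairs with lcm equal to 10.
Enumerating gives 12 such elements.

12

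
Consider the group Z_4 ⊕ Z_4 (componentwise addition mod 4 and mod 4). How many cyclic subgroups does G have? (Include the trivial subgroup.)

Each element a generates a cyclic subgroup ⟨a⟩; distinct elements may generate the same one (a cyclic group of order d has φ(d) generators).
Cyclic subgroups by order — order 1: 1; order 2: 3; order 4: 6.
Total: 10.

10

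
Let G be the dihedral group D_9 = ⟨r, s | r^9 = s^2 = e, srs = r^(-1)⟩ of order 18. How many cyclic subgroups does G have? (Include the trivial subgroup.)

Group the elements of G by the cyclic subgroup they generate; each cyclic subgroup of order d accounts for φ(d) elements.
Cyclic subgroups by order — order 1: 1; order 2: 9; order 3: 1; order 9: 1.
Total: 12.

12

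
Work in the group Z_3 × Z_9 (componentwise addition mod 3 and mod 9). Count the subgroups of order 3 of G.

|G| = 27 and 3 | 27, so subgroups of order 3 are possible by Lagrange.
The subgroups of order 3 are: {(0,0), (0,3), (0,6)}; {(0,0), (1,0), (2,0)}; {(0,0), (1,3), (2,6)}; {(0,0), (1,6), (2,3)}.
So G has 4 subgroups of order 3.

4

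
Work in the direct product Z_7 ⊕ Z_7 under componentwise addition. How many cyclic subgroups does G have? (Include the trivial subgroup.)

Group the elements of G by the cyclic subgroup they generate; each cyclic subgroup of order d accounts for φ(d) elements.
Cyclic subgroups by order — order 1: 1; order 7: 8.
Total: 9.

9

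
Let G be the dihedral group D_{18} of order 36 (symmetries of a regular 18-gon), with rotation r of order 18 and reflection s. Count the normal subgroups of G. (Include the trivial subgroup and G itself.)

9

G has 45 subgroups. Checking conjugation-invariance by order — order 1: 1/1 normal; order 2: 1/19 normal; order 3: 1/1 normal; order 4: 0/9 normal; order 6: 1/7 normal; order 9: 1/1 normal; order 12: 0/3 normal; order 18: 3/3 normal; order 36: 1/1 normal.
Total normal subgroups: 9.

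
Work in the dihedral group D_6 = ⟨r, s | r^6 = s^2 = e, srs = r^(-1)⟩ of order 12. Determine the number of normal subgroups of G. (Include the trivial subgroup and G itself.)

7

G has 16 subgroups. Checking conjugation-invariance by order — order 1: 1/1 normal; order 2: 1/7 normal; order 3: 1/1 normal; order 4: 0/3 normal; order 6: 3/3 normal; order 12: 1/1 normal.
Total normal subgroups: 7.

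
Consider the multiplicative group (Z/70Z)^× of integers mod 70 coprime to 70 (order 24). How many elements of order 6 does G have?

6

The elements of order 6 are: 9, 19, 31, 39, 59, 61.
That's 6.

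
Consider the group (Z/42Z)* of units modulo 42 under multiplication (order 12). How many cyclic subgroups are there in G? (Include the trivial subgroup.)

Each element a generates a cyclic subgroup ⟨a⟩; distinct elements may generate the same one (a cyclic group of order d has φ(d) generators).
Cyclic subgroups by order — order 1: 1; order 2: 3; order 3: 1; order 6: 3.
Total: 8.

8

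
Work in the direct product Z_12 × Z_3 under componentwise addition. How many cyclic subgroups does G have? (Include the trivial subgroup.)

15

Each element a generates a cyclic subgroup ⟨a⟩; distinct elements may generate the same one (a cyclic group of order d has φ(d) generators).
Cyclic subgroups by order — order 1: 1; order 2: 1; order 3: 4; order 4: 1; order 6: 4; order 12: 4.
Total: 15.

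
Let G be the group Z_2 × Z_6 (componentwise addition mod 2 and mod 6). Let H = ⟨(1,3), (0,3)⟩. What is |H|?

|⟨(1,3)⟩| = 2 and |⟨(0,3)⟩| = 2, so |H| is a multiple of lcm(2, 2) = 2 and divides |G| = 12.
Closing under the operation: H = {(0,0), (0,3), (1,0), (1,3)}, so |H| = 4.

4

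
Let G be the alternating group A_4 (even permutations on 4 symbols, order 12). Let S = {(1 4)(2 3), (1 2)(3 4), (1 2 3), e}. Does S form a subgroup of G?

(1 2 3) ∈ S but its inverse (1 3 2) ∉ S, so S is not a subgroup.

No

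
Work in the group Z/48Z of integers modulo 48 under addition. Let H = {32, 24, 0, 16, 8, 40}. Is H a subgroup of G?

|H| = 6 divides |G| = 48, consistent with Lagrange.
H contains the identity, every element's inverse is in H, and H is closed under +: it is a subgroup.
In fact H = ⟨8⟩.

Yes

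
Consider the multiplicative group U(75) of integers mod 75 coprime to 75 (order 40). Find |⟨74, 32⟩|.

|⟨74⟩| = 2 and |⟨32⟩| = 4, so |H| is a multiple of lcm(2, 4) = 4 and divides |G| = 40.
Closing under the operation: H = {1, 7, 26, 32, 43, 49, 68, 74}, so |H| = 8.

8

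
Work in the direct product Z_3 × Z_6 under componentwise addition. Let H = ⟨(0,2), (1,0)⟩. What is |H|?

9

|⟨(0,2)⟩| = 3 and |⟨(1,0)⟩| = 3, so |H| is a multiple of lcm(3, 3) = 3 and divides |G| = 18.
Closing under the operation: H = {(0,0), (0,2), (0,4), (1,0), (1,2), (1,4), (2,0), (2,2), (2,4)}, so |H| = 9.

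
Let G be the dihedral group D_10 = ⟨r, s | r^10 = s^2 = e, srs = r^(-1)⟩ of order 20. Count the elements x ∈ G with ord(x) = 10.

The elements of order 10 are: r, r^3, r^7, r^9.
That's 4.

4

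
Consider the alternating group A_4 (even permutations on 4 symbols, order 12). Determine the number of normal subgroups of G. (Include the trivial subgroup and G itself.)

3

G has 10 subgroups. Checking conjugation-invariance by order — order 1: 1/1 normal; order 2: 0/3 normal; order 3: 0/4 normal; order 4: 1/1 normal; order 12: 1/1 normal.
Total normal subgroups: 3.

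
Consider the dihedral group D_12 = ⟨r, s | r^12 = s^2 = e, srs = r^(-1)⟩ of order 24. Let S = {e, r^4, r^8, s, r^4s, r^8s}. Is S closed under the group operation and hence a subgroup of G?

|S| = 6 divides |G| = 24, consistent with Lagrange.
S contains the identity, every element's inverse is in S, and S is closed under ·: it is a subgroup.

Yes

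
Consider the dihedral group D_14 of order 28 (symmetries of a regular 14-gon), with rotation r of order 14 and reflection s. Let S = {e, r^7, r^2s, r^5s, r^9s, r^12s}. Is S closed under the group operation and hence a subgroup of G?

|S| = 6 does not divide |G| = 28, so by Lagrange S is not a subgroup.

No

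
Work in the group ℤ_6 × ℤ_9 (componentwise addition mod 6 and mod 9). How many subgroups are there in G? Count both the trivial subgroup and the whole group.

20

|G| = 54, so by Lagrange every subgroup order divides 54. Divisors: 1, 2, 3, 6, 9, 18, 27, 54.
Subgroups by order — order 1: 1; order 2: 1; order 3: 4; order 6: 4; order 9: 4; order 18: 4; order 27: 1; order 54: 1.
Total: 1 + 1 + 4 + 4 + 4 + 4 + 1 + 1 = 20.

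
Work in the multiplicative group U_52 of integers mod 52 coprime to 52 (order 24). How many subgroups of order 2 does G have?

|G| = 24 and 2 | 24, so subgroups of order 2 are possible by Lagrange.
The subgroups of order 2 are: {1, 25}; {1, 27}; {1, 51}.
So G has 3 subgroups of order 2.

3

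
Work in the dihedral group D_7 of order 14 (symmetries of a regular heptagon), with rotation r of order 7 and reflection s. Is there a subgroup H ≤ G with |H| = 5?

No

5 does not divide |G| = 14, so by Lagrange no subgroup of order 5 exists.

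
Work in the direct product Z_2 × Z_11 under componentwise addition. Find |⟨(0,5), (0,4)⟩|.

|⟨(0,5)⟩| = 11 and |⟨(0,4)⟩| = 11, so |H| is a multiple of lcm(11, 11) = 11 and divides |G| = 22.
Closing under the operation: H = {(0,0), (0,1), (0,2), (0,3), (0,4), (0,5), (0,6), (0,7), (0,8), (0,9), (0,10)}, so |H| = 11.

11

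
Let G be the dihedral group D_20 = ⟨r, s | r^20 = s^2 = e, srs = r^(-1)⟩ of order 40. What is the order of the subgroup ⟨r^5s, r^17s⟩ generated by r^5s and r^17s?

|⟨r^5s⟩| = 2 and |⟨r^17s⟩| = 2, so |H| is a multiple of lcm(2, 2) = 2 and divides |G| = 40.
Closing under the operation: H = {e, r^4, r^8, r^12, r^16, rs, r^5s, r^9s, r^13s, r^17s}, so |H| = 10.

10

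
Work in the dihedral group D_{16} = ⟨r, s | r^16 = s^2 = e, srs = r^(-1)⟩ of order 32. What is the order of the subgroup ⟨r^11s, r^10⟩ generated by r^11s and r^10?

16

|⟨r^11s⟩| = 2 and |⟨r^10⟩| = 8, so |H| is a multiple of lcm(2, 8) = 8 and divides |G| = 32.
Closing under the operation: H = {e, r^2, r^4, r^6, r^8, r^10, r^12, r^14, rs, r^3s, r^5s, r^7s, r^9s, r^11s, r^13s, r^15s}, so |H| = 16.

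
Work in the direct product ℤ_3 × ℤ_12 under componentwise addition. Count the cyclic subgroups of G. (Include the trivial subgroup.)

15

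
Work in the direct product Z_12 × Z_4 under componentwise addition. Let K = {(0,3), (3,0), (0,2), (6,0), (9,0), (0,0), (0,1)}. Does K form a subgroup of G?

|K| = 7 does not divide |G| = 48, so by Lagrange K is not a subgroup.

No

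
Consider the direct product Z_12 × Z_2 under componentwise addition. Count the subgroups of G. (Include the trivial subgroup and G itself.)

16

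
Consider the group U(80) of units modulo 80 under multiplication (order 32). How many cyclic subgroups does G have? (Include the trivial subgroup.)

Each element a generates a cyclic subgroup ⟨a⟩; distinct elements may generate the same one (a cyclic group of order d has φ(d) generators).
Cyclic subgroups by order — order 1: 1; order 2: 7; order 4: 12.
Total: 20.

20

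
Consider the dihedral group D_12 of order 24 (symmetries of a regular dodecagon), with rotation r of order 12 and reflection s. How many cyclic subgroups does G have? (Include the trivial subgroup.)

A cyclic subgroup of order d is generated by each of its φ(d) elements of order d, so the cyclic subgroups of order d number (#elements of order d)/φ(d).
Cyclic subgroups by order — order 1: 1; order 2: 13; order 3: 1; order 4: 1; order 6: 1; order 12: 1.
Total: 18.

18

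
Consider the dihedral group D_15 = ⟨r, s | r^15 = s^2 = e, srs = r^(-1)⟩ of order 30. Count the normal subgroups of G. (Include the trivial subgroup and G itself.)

5

G has 28 subgroups. Checking conjugation-invariance by order — order 1: 1/1 normal; order 2: 0/15 normal; order 3: 1/1 normal; order 5: 1/1 normal; order 6: 0/5 normal; order 10: 0/3 normal; order 15: 1/1 normal; order 30: 1/1 normal.
Total normal subgroups: 5.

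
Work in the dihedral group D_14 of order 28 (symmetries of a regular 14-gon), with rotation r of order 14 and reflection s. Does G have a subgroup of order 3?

No

3 does not divide |G| = 28, so by Lagrange no subgroup of order 3 exists.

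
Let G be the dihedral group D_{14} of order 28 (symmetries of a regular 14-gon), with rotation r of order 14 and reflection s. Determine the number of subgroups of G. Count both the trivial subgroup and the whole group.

28

|G| = 28, so by Lagrange every subgroup order divides 28. Divisors: 1, 2, 4, 7, 14, 28.
Subgroups by order — order 1: 1; order 2: 15; order 4: 7; order 7: 1; order 14: 3; order 28: 1.
Total: 1 + 15 + 7 + 1 + 3 + 1 = 28.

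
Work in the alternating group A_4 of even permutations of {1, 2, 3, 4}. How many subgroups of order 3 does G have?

4

|G| = 12 and 3 | 12, so subgroups of order 3 are possible by Lagrange.
The subgroups of order 3 are: {e, (1 2 3), (1 3 2)}; {e, (1 2 4), (1 4 2)}; {e, (1 3 4), (1 4 3)}; {e, (2 3 4), (2 4 3)}.
So G has 4 subgroups of order 3.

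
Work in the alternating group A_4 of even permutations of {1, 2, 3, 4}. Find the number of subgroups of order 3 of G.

4

|G| = 12 and 3 | 12, so subgroups of order 3 are possible by Lagrange.
The subgroups of order 3 are: {e, (1 2 3), (1 3 2)}; {e, (1 2 4), (1 4 2)}; {e, (1 3 4), (1 4 3)}; {e, (2 3 4), (2 4 3)}.
So G has 4 subgroups of order 3.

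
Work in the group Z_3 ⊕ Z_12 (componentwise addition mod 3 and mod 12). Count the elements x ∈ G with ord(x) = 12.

An element (a,b) has order lcm(ord(a), ord(b)); count pairs with lcm equal to 12.
Enumerating gives 16 such elements.

16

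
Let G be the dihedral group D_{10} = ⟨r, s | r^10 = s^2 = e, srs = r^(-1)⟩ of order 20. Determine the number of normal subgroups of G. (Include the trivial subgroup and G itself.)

G has 22 subgroups. Checking conjugation-invariance by order — order 1: 1/1 normal; order 2: 1/11 normal; order 4: 0/5 normal; order 5: 1/1 normal; order 10: 3/3 normal; order 20: 1/1 normal.
Total normal subgroups: 7.

7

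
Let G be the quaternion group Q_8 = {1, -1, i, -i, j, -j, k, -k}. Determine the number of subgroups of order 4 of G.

3

|G| = 8 and 4 | 8, so subgroups of order 4 are possible by Lagrange.
The subgroups of order 4 are: {1, -1, i, -i}; {1, -1, j, -j}; {1, -1, k, -k}.
So G has 3 subgroups of order 4.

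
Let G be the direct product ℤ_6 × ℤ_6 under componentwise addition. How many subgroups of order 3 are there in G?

|G| = 36 and 3 | 36, so subgroups of order 3 are possible by Lagrange.
The subgroups of order 3 are: {(0,0), (0,2), (0,4)}; {(0,0), (2,0), (4,0)}; {(0,0), (2,2), (4,4)}; {(0,0), (2,4), (4,2)}.
So G has 4 subgroups of order 3.

4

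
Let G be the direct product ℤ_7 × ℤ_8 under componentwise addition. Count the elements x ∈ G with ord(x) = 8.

4

An element (a,b) has order lcm(ord(a), ord(b)); count pairs with lcm equal to 8.
Enumerating gives 4 such elements.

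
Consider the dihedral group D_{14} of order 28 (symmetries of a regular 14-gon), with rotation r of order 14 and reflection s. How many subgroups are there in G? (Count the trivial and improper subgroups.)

|G| = 28, so by Lagrange every subgroup order divides 28. Divisors: 1, 2, 4, 7, 14, 28.
Subgroups by order — order 1: 1; order 2: 15; order 4: 7; order 7: 1; order 14: 3; order 28: 1.
Total: 1 + 15 + 7 + 1 + 3 + 1 = 28.

28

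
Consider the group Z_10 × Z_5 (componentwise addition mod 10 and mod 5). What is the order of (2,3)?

5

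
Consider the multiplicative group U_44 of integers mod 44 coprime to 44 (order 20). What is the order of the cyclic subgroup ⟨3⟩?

Compute successive powers of 3 mod 44: 3, 9, 27, 37, 23, 25, 31, 5, …; 3^10 ≡ 1 (mod 44).
So |⟨3⟩| = 10.

10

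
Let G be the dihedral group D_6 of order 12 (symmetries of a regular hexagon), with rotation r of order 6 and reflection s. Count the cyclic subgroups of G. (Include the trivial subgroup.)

10

Group the elements of G by the cyclic subgroup they generate; each cyclic subgroup of order d accounts for φ(d) elements.
Cyclic subgroups by order — order 1: 1; order 2: 7; order 3: 1; order 6: 1.
Total: 10.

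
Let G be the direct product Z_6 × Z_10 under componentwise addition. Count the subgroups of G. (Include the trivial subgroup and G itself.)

|G| = 60, so by Lagrange every subgroup order divides 60. Divisors: 1, 2, 3, 4, 5, 6, 10, 12, 15, 20, 30, 60.
Subgroups by order — order 1: 1; order 2: 3; order 3: 1; order 4: 1; order 5: 1; order 6: 3; order 10: 3; order 12: 1; order 15: 1; order 20: 1; order 30: 3; order 60: 1.
Total: 1 + 3 + 1 + 1 + 1 + 3 + 3 + 1 + 1 + 1 + 3 + 1 = 20.

20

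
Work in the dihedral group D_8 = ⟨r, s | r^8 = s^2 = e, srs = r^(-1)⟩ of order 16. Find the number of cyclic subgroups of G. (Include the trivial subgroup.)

12

Group the elements of G by the cyclic subgroup they generate; each cyclic subgroup of order d accounts for φ(d) elements.
Cyclic subgroups by order — order 1: 1; order 2: 9; order 4: 1; order 8: 1.
Total: 12.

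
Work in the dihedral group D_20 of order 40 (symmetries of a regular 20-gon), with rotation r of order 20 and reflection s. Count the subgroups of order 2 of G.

|G| = 40 and 2 | 40, so subgroups of order 2 are possible by Lagrange.
The subgroups of order 2 are: {e, r^10}; {e, r^10s}; {e, r^11s}; {e, r^12s}; … (21 in all).
So G has 21 subgroups of order 2.

21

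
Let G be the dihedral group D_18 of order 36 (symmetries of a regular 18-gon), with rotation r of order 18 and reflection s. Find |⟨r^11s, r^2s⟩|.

4

|⟨r^11s⟩| = 2 and |⟨r^2s⟩| = 2, so |H| is a multiple of lcm(2, 2) = 2 and divides |G| = 36.
Closing under the operation: H = {e, r^9, r^2s, r^11s}, so |H| = 4.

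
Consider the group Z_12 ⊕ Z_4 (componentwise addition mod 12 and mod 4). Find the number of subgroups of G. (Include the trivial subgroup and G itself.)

30

|G| = 48, so by Lagrange every subgroup order divides 48. Divisors: 1, 2, 3, 4, 6, 8, 12, 16, 24, 48.
Subgroups by order — order 1: 1; order 2: 3; order 3: 1; order 4: 7; order 6: 3; order 8: 3; order 12: 7; order 16: 1; order 24: 3; order 48: 1.
Total: 1 + 3 + 1 + 7 + 3 + 3 + 7 + 1 + 3 + 1 = 30.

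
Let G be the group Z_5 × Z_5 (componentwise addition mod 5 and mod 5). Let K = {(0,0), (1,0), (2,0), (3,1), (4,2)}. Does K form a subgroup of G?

No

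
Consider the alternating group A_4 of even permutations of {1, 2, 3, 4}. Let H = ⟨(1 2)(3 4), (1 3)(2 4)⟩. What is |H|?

|⟨(1 2)(3 4)⟩| = 2 and |⟨(1 3)(2 4)⟩| = 2, so |H| is a multiple of lcm(2, 2) = 2 and divides |G| = 12.
Closing under the operation: H = {e, (1 2)(3 4), (1 3)(2 4), (1 4)(2 3)}, so |H| = 4.

4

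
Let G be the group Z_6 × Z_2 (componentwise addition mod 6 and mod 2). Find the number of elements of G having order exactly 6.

6

An element (a,b) has order lcm(ord(a), ord(b)); count pairs with lcm equal to 6.
Enumerating gives 6 such elements.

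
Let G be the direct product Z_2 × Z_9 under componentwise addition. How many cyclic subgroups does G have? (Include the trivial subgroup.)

6

Each element a generates a cyclic subgroup ⟨a⟩; distinct elements may generate the same one (a cyclic group of order d has φ(d) generators).
Cyclic subgroups by order — order 1: 1; order 2: 1; order 3: 1; order 6: 1; order 9: 1; order 18: 1.
Total: 6.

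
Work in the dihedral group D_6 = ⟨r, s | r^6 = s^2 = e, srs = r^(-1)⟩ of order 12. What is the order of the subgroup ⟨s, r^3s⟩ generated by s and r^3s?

4

|⟨s⟩| = 2 and |⟨r^3s⟩| = 2, so |H| is a multiple of lcm(2, 2) = 2 and divides |G| = 12.
Closing under the operation: H = {e, r^3, s, r^3s}, so |H| = 4.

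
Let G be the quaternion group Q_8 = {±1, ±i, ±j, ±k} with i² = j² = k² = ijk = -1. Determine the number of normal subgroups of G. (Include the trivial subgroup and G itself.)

6

G has 6 subgroups. Checking conjugation-invariance by order — order 1: 1/1 normal; order 2: 1/1 normal; order 4: 3/3 normal; order 8: 1/1 normal.
Total normal subgroups: 6.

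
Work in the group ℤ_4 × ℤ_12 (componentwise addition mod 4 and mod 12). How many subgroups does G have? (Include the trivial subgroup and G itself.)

30

|G| = 48, so by Lagrange every subgroup order divides 48. Divisors: 1, 2, 3, 4, 6, 8, 12, 16, 24, 48.
Subgroups by order — order 1: 1; order 2: 3; order 3: 1; order 4: 7; order 6: 3; order 8: 3; order 12: 7; order 16: 1; order 24: 3; order 48: 1.
Total: 1 + 3 + 1 + 7 + 3 + 3 + 7 + 1 + 3 + 1 = 30.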